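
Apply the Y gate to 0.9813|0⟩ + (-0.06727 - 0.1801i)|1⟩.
(-0.1801 + 0.06727i)|0⟩ + 0.9813i|1⟩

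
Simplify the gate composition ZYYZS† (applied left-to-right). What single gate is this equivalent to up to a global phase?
S†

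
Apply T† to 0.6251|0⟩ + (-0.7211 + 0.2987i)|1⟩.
0.6251|0⟩ + (-0.2987 + 0.7211i)|1⟩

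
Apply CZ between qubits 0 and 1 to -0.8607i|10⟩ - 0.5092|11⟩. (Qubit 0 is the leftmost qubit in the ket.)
-0.8607i|10⟩ + 0.5092|11⟩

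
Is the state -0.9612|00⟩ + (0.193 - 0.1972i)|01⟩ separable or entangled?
Separable

Writing the state as a|00⟩ + b|01⟩ + c|10⟩ + d|11⟩, it is a product state iff ad − bc = 0.
Here (a, b, c, d) = (-0.9612, (0.193 - 0.1972i), 0, 0): ad − bc = (-0.9612)(0) − (0.193 - 0.1972i)(0) = 0, so the state is separable.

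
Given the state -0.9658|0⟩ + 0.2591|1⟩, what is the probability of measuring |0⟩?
0.9328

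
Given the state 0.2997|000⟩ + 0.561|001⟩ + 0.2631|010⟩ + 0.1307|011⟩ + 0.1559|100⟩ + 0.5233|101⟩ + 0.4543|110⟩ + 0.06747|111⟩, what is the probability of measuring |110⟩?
0.2064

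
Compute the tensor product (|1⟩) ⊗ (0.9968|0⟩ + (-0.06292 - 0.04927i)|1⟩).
0.9968|10⟩ + (-0.06292 - 0.04927i)|11⟩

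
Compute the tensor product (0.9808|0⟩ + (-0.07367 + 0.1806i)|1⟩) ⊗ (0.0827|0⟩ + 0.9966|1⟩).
0.08111|00⟩ + 0.9775|01⟩ + (-0.006093 + 0.01494i)|10⟩ + (-0.07342 + 0.18i)|11⟩

amp(|b₁b₂…⟩) = product of the factor amplitudes for bits b₁, b₂, …; only kets whose every factor amplitude is nonzero survive.
|00⟩: (0.9808)(0.0827) = 0.08111
|01⟩: (0.9808)(0.9966) = 0.9775
|10⟩: (-0.07367 + 0.1806i)(0.0827) = (-0.006093 + 0.01494i)
|11⟩: (-0.07367 + 0.1806i)(0.9966) = (-0.07342 + 0.18i)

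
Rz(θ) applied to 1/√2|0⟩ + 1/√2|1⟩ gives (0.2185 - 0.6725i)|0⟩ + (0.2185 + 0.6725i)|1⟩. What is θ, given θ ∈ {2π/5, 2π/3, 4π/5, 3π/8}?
4π/5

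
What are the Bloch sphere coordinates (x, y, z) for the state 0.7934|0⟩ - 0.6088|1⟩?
(-0.966, 0, 0.2588)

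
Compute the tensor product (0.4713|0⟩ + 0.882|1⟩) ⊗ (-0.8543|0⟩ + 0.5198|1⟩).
-0.4026|00⟩ + 0.245|01⟩ - 0.7535|10⟩ + 0.4585|11⟩

amp(|b₁b₂…⟩) = product of the factor amplitudes for bits b₁, b₂, …; only kets whose every factor amplitude is nonzero survive.
|00⟩: (0.4713)(-0.8543) = -0.4026
|01⟩: (0.4713)(0.5198) = 0.245
|10⟩: (0.882)(-0.8543) = -0.7535
|11⟩: (0.882)(0.5198) = 0.4585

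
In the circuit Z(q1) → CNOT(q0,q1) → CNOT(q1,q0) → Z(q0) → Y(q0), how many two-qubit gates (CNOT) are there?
2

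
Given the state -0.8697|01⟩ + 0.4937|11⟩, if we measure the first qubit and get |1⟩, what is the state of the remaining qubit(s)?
|1⟩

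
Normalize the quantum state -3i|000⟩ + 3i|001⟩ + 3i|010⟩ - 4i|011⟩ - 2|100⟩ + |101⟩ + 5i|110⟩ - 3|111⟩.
-0.3313i|000⟩ + 0.3313i|001⟩ + 0.3313i|010⟩ - 0.4417i|011⟩ - 0.2209|100⟩ + 0.1104|101⟩ + 0.5522i|110⟩ - 0.3313|111⟩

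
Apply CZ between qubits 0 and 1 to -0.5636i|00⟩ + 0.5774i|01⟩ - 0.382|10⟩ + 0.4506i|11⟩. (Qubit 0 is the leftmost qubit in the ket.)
-0.5636i|00⟩ + 0.5774i|01⟩ - 0.382|10⟩ - 0.4506i|11⟩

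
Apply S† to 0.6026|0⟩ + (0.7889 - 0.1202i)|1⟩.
0.6026|0⟩ + (-0.1202 - 0.7889i)|1⟩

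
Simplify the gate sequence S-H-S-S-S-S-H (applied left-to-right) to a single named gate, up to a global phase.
S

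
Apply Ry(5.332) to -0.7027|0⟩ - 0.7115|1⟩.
0.9505|0⟩ + 0.3108|1⟩

Ry(5.332) = [[cos(θ/2), −sin(θ/2)], [sin(θ/2), cos(θ/2)]]; θ = 5.332, cos(θ/2) ≈ -0.889022, sin(θ/2) ≈ 0.457865.
With a = amp(|0⟩) = -0.7027 and b = amp(|1⟩) = -0.7115:
new amp(|0⟩) = (-0.889022)·a + (-0.457865)·b = 0.9505
new amp(|1⟩) = (0.457865)·a + (-0.889022)·b = 0.3108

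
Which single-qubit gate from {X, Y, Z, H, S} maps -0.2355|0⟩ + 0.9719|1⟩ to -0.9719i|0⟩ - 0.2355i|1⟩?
Y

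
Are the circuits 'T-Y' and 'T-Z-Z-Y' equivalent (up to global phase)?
Yes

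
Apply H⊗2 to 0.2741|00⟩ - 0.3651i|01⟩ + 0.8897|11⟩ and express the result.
(0.5819 - 0.1826i)|00⟩ + (-0.3078 + 0.1826i)|01⟩ + (-0.3078 - 0.1826i)|10⟩ + (0.5819 + 0.1826i)|11⟩

H⊗2 gives amp(|y⟩) = (1/2) Σ_x (−1)^(x·y) amp(|x⟩), where x·y is the number of positions in which both x and y have a 1.
|00⟩: (0.2741 - 0.3651i + 0.8897)/2 = (0.5819 - 0.1826i)
|01⟩: (0.2741 + 0.3651i - 0.8897)/2 = (-0.3078 + 0.1826i)
|10⟩: (0.2741 - 0.3651i - 0.8897)/2 = (-0.3078 - 0.1826i)
|11⟩: (0.2741 + 0.3651i + 0.8897)/2 = (0.5819 + 0.1826i)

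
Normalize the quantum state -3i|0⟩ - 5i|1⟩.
-0.5145i|0⟩ - 0.8575i|1⟩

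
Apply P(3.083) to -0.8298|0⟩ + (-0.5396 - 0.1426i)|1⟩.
-0.8298|0⟩ + (0.547 + 0.1108i)|1⟩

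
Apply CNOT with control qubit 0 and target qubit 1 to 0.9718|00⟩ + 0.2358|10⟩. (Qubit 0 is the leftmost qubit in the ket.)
0.9718|00⟩ + 0.2358|11⟩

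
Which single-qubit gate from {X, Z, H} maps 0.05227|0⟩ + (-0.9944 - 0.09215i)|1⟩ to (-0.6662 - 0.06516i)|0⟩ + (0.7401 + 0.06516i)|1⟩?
H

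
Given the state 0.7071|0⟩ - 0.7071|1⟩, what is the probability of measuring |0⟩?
0.5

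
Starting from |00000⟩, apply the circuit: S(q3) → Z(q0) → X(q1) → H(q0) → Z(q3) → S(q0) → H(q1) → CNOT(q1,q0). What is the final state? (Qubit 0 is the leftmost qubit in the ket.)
1/2|00000⟩ - (1/2)i|01000⟩ + (1/2)i|10000⟩ - 1/2|11000⟩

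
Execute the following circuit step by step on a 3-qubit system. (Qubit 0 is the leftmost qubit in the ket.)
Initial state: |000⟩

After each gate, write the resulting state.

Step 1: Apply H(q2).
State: 1/√2|000⟩ + 1/√2|001⟩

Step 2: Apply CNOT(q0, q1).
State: 1/√2|000⟩ + 1/√2|001⟩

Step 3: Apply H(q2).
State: |000⟩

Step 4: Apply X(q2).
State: |001⟩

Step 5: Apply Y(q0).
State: i|101⟩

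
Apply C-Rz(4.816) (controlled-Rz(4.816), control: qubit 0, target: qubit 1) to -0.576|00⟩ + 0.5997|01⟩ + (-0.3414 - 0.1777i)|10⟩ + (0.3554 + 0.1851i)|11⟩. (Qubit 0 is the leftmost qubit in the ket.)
-0.576|00⟩ + 0.5997|01⟩ + (0.1346 + 0.3606i)|10⟩ + (-0.3879 + 0.1005i)|11⟩

C-Rz(4.816) leaves the control-|0⟩ kets |00⟩, |01⟩ unchanged and applies Rz(4.816) to qubit 1 on the control-|1⟩ pair (|10⟩, |11⟩).
Rz(4.816) = [[e^(−iθ/2), 0], [0, e^(iθ/2)]] with e^(±iθ/2) = cos(θ/2) ± i·sin(θ/2); θ = 4.816, cos(θ/2) ≈ -0.742774, sin(θ/2) ≈ 0.669542.
With a = amp(|10⟩) = (-0.3414 - 0.1777i) and b = amp(|11⟩) = (0.3554 + 0.1851i):
new amp(|10⟩) = (-0.742774 - 0.669542i)·a = (0.1346 + 0.3606i)
new amp(|11⟩) = (-0.742774 + 0.669542i)·b = (-0.3879 + 0.1005i)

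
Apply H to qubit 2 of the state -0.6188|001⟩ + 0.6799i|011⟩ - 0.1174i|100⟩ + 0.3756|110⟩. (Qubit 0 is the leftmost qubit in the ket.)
-0.4376|000⟩ + 0.4376|001⟩ + 0.4808i|010⟩ - 0.4808i|011⟩ - 0.08301i|100⟩ - 0.08301i|101⟩ + 0.2656|110⟩ + 0.2656|111⟩

H on qubit 2 mixes each pair of kets that differ only in qubit 2: amplitudes (a, b) of (|…0…⟩, |…1…⟩) become ((a + b)/√2, (a − b)/√2). Kets absent from the input have amplitude 0.
(|000⟩, |001⟩): (a, b) = (0, -0.6188) → (-0.4376, 0.4376)
(|010⟩, |011⟩): (a, b) = (0, 0.6799i) → (0.4808i, -0.4808i)
(|100⟩, |101⟩): (a, b) = (-0.1174i, 0) → (-0.08301i, -0.08301i)
(|110⟩, |111⟩): (a, b) = (0.3756, 0) → (0.2656, 0.2656)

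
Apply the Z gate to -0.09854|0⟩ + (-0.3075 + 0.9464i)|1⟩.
-0.09854|0⟩ + (0.3075 - 0.9464i)|1⟩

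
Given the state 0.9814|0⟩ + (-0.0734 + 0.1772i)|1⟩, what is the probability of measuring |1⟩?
0.03679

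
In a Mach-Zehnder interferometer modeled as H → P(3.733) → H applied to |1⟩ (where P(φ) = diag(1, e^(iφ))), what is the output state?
(0.9151 + 0.2788i)|0⟩ + (0.08492 - 0.2788i)|1⟩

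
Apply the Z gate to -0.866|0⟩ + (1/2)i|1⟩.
-0.866|0⟩ - (1/2)i|1⟩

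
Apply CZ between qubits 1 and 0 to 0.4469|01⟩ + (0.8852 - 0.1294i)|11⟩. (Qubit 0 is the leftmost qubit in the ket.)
0.4469|01⟩ + (-0.8852 + 0.1294i)|11⟩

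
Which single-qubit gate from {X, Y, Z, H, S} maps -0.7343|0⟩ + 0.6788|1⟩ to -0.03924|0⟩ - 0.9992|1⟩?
H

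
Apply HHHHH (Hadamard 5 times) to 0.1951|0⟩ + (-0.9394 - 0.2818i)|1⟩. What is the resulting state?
(-0.5263 - 0.1993i)|0⟩ + (0.8022 + 0.1993i)|1⟩

H² = I, so H^5 = H: a single Hadamard. With (a, b) = (0.1951, (-0.9394 - 0.2818i)), H gives ((a + b)/√2, (a − b)/√2) = ((-0.5263 - 0.1993i), (0.8022 + 0.1993i)).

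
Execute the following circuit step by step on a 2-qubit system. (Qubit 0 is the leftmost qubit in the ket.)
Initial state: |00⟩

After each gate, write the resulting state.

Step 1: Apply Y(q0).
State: i|10⟩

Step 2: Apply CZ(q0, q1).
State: i|10⟩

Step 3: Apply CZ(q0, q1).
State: i|10⟩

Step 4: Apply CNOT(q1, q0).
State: i|10⟩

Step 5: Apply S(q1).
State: i|10⟩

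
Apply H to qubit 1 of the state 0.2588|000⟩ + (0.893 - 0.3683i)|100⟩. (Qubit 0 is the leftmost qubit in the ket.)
0.183|000⟩ + 0.183|010⟩ + (0.6314 - 0.2604i)|100⟩ + (0.6314 - 0.2604i)|110⟩

H on qubit 1 mixes each pair of kets that differ only in qubit 1: amplitudes (a, b) of (|…0…⟩, |…1…⟩) become ((a + b)/√2, (a − b)/√2). Kets absent from the input have amplitude 0.
(|000⟩, |010⟩): (a, b) = (0.2588, 0) → (0.183, 0.183)
(|100⟩, |110⟩): (a, b) = ((0.893 - 0.3683i), 0) → ((0.6314 - 0.2604i), (0.6314 - 0.2604i))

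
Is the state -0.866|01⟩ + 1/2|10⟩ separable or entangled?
Entangled

Writing the state as a|00⟩ + b|01⟩ + c|10⟩ + d|11⟩, it is a product state iff ad − bc = 0.
Here (a, b, c, d) = (0, -0.866, 1/2, 0): ad − bc = (0)(0) − (-0.866)(1/2) = 0.433 ≠ 0, so the state is entangled.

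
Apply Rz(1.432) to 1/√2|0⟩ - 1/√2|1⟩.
(0.5335 - 0.4641i)|0⟩ + (-0.5335 - 0.4641i)|1⟩

Rz(1.432) = [[e^(−iθ/2), 0], [0, e^(iθ/2)]] with e^(±iθ/2) = cos(θ/2) ± i·sin(θ/2); θ = 1.432, cos(θ/2) ≈ 0.754437, sin(θ/2) ≈ 0.656372.
With a = amp(|0⟩) = 1/√2 and b = amp(|1⟩) = -1/√2:
new amp(|0⟩) = (0.754437 - 0.656372i)·a = (0.5335 - 0.4641i)
new amp(|1⟩) = (0.754437 + 0.656372i)·b = (-0.5335 - 0.4641i)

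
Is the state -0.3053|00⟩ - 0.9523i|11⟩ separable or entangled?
Entangled

Writing the state as a|00⟩ + b|01⟩ + c|10⟩ + d|11⟩, it is a product state iff ad − bc = 0.
Here (a, b, c, d) = (-0.3053, 0, 0, -0.9523i): ad − bc = (-0.3053)(-0.9523i) − (0)(0) = 0.2907i ≠ 0, so the state is entangled.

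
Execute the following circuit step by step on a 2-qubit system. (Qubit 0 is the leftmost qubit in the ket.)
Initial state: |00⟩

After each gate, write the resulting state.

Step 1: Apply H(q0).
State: 1/√2|00⟩ + 1/√2|10⟩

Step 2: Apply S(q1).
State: 1/√2|00⟩ + 1/√2|10⟩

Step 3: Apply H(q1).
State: 1/2|00⟩ + 1/2|01⟩ + 1/2|10⟩ + 1/2|11⟩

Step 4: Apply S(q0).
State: 1/2|00⟩ + 1/2|01⟩ + (1/2)i|10⟩ + (1/2)i|11⟩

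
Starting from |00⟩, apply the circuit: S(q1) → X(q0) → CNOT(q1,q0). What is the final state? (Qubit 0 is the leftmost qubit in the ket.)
|10⟩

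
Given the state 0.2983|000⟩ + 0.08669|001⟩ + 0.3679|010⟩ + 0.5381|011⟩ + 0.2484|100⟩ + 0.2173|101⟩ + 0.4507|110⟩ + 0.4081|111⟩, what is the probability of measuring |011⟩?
0.2896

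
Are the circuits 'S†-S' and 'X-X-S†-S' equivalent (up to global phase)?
Yes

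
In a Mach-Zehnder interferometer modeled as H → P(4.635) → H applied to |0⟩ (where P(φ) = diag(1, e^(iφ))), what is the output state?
(0.4613 - 0.4985i)|0⟩ + (0.5387 + 0.4985i)|1⟩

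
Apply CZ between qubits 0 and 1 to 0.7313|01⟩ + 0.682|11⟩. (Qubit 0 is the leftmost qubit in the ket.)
0.7313|01⟩ - 0.682|11⟩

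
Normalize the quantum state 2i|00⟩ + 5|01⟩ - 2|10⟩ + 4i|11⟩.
0.2857i|00⟩ + 0.7143|01⟩ - 0.2857|10⟩ + 0.5714i|11⟩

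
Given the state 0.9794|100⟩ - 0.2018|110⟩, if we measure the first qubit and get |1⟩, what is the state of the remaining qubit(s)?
0.9794|00⟩ - 0.2018|10⟩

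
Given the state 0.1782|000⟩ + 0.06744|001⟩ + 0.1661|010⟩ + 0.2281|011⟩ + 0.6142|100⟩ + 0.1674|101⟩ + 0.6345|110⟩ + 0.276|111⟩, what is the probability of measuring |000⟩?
0.03176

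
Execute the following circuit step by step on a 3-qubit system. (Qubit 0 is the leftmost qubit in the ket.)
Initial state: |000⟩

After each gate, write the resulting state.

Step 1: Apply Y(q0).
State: i|100⟩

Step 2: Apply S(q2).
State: i|100⟩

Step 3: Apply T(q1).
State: i|100⟩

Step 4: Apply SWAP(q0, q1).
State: i|010⟩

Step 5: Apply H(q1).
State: (1/√2)i|000⟩ - (1/√2)i|010⟩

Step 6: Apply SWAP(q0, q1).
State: (1/√2)i|000⟩ - (1/√2)i|100⟩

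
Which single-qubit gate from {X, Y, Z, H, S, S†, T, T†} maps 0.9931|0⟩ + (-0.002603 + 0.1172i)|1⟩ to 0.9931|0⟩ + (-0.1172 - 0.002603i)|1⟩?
S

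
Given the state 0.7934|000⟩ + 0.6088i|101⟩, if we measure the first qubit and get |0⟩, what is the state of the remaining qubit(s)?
|00⟩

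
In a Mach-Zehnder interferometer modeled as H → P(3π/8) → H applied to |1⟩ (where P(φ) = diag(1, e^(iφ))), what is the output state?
(0.3087 - 0.4619i)|0⟩ + (0.6913 + 0.4619i)|1⟩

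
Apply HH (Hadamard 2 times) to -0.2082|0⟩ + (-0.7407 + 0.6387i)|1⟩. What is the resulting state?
-0.2082|0⟩ + (-0.7407 + 0.6387i)|1⟩

H² = I, so an even number of Hadamards cancels: H^2 = I and the state is unchanged.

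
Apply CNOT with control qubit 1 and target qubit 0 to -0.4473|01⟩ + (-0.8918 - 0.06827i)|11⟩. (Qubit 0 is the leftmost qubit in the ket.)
(-0.8918 - 0.06827i)|01⟩ - 0.4473|11⟩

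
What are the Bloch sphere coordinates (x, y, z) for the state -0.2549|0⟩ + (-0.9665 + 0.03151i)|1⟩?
(0.4927, -0.01606, -0.8701)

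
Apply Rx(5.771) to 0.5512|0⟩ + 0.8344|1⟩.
(-0.5332 - 0.2114i)|0⟩ + (-0.8072 - 0.1396i)|1⟩

Rx(5.771) = [[cos(θ/2), −i·sin(θ/2)], [−i·sin(θ/2), cos(θ/2)]]; θ = 5.771, cos(θ/2) ≈ -0.967387, sin(θ/2) ≈ 0.253303.
With a = amp(|0⟩) = 0.5512 and b = amp(|1⟩) = 0.8344:
new amp(|0⟩) = (-0.967387)·a + (-0.253303i)·b = (-0.5332 - 0.2114i)
new amp(|1⟩) = (-0.253303i)·a + (-0.967387)·b = (-0.8072 - 0.1396i)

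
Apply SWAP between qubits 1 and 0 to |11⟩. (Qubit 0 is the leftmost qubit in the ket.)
|11⟩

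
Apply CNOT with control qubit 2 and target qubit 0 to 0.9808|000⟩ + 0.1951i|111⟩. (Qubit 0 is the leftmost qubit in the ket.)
0.9808|000⟩ + 0.1951i|011⟩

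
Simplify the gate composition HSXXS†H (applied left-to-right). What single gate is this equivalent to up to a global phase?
I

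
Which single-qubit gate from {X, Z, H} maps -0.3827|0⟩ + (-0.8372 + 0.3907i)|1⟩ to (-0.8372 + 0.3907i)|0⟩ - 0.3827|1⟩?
X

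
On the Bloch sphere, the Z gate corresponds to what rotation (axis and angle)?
Rotation by π around the z-axis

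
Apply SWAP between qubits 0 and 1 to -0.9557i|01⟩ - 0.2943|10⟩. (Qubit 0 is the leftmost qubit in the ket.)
-0.2943|01⟩ - 0.9557i|10⟩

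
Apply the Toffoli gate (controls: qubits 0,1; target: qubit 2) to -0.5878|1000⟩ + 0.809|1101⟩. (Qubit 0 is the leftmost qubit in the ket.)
-0.5878|1000⟩ + 0.809|1111⟩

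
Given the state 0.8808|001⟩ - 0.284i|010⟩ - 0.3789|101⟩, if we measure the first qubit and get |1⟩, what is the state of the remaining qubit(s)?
-|01⟩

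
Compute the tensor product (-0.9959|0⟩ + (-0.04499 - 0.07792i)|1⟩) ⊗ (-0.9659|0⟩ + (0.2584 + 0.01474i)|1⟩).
0.9619|00⟩ + (-0.2573 - 0.01468i)|01⟩ + (0.04346 + 0.07526i)|10⟩ + (-0.01048 - 0.0208i)|11⟩

amp(|b₁b₂…⟩) = product of the factor amplitudes for bits b₁, b₂, …; only kets whose every factor amplitude is nonzero survive.
|00⟩: (-0.9959)(-0.9659) = 0.9619
|01⟩: (-0.9959)(0.2584 + 0.01474i) = (-0.2573 - 0.01468i)
|10⟩: (-0.04499 - 0.07792i)(-0.9659) = (0.04346 + 0.07526i)
|11⟩: (-0.04499 - 0.07792i)(0.2584 + 0.01474i) = (-0.01048 - 0.0208i)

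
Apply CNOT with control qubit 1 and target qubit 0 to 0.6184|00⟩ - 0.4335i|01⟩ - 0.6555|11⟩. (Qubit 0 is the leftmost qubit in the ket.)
0.6184|00⟩ - 0.6555|01⟩ - 0.4335i|11⟩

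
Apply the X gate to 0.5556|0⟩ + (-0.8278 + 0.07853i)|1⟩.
(-0.8278 + 0.07853i)|0⟩ + 0.5556|1⟩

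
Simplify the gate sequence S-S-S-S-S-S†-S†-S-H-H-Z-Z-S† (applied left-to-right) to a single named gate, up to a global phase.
S†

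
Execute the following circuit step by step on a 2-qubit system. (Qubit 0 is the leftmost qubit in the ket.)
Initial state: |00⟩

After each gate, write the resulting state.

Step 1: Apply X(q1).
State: |01⟩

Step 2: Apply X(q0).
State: |11⟩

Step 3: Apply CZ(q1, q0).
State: -|11⟩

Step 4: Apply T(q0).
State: (-1/√2 - (1/√2)i)|11⟩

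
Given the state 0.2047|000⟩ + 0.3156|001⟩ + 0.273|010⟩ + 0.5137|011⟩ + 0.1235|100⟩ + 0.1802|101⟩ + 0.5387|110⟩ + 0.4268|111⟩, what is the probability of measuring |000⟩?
0.0419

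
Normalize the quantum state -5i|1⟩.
-i|1⟩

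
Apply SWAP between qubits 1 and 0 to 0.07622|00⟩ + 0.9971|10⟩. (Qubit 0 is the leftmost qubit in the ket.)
0.07622|00⟩ + 0.9971|01⟩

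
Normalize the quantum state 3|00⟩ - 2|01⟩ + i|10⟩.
0.8018|00⟩ - 0.5345|01⟩ + 0.2673i|10⟩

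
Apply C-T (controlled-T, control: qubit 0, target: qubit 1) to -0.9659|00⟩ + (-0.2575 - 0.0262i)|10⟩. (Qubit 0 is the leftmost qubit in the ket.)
-0.9659|00⟩ + (-0.2575 - 0.0262i)|10⟩

C-T leaves the control-|0⟩ kets |00⟩, |01⟩ unchanged and applies T to qubit 1 on the control-|1⟩ pair (|10⟩, |11⟩).
T = [[1, 0], [0, (1/√2 + (1/√2)i)]].
With a = amp(|10⟩) = (-0.2575 - 0.0262i) and b = amp(|11⟩) = 0:
new amp(|10⟩) = (1)·a = (-0.2575 - 0.0262i)
new amp(|11⟩) = (1/√2 + (1/√2)i)·b = 0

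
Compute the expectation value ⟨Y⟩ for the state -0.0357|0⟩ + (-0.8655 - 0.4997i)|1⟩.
0.03568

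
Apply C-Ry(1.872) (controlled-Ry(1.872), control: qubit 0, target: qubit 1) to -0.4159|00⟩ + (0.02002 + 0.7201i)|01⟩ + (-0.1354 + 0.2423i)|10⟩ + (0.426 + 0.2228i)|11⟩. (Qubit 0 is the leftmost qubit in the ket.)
-0.4159|00⟩ + (0.02002 + 0.7201i)|01⟩ + (-0.4233 - 0.03571i)|10⟩ + (0.1436 + 0.3272i)|11⟩

C-Ry(1.872) leaves the control-|0⟩ kets |00⟩, |01⟩ unchanged and applies Ry(1.872) to qubit 1 on the control-|1⟩ pair (|10⟩, |11⟩).
Ry(1.872) = [[cos(θ/2), −sin(θ/2)], [sin(θ/2), cos(θ/2)]]; θ = 1.872, cos(θ/2) ≈ 0.593014, sin(θ/2) ≈ 0.805192.
With a = amp(|10⟩) = (-0.1354 + 0.2423i) and b = amp(|11⟩) = (0.426 + 0.2228i):
new amp(|10⟩) = (0.593014)·a + (-0.805192)·b = (-0.4233 - 0.03571i)
new amp(|11⟩) = (0.805192)·a + (0.593014)·b = (0.1436 + 0.3272i)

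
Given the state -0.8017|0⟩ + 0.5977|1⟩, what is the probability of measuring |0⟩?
0.6427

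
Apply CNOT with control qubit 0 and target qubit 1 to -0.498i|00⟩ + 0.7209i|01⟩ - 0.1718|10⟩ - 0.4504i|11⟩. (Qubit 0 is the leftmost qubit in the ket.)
-0.498i|00⟩ + 0.7209i|01⟩ - 0.4504i|10⟩ - 0.1718|11⟩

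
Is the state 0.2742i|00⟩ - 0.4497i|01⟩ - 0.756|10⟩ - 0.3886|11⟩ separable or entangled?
Entangled

Writing the state as a|00⟩ + b|01⟩ + c|10⟩ + d|11⟩, it is a product state iff ad − bc = 0.
Here (a, b, c, d) = (0.2742i, -0.4497i, -0.756, -0.3886): ad − bc = (0.2742i)(-0.3886) − (-0.4497i)(-0.756) = -0.4465i ≠ 0, so the state is entangled.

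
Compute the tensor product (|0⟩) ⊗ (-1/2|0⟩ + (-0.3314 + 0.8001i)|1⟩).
-1/2|00⟩ + (-0.3314 + 0.8001i)|01⟩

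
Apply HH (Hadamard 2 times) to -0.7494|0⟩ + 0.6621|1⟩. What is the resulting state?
-0.7494|0⟩ + 0.6621|1⟩

H² = I, so an even number of Hadamards cancels: H^2 = I and the state is unchanged.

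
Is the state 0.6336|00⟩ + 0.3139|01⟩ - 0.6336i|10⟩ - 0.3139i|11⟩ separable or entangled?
Separable

Writing the state as a|00⟩ + b|01⟩ + c|10⟩ + d|11⟩, it is a product state iff ad − bc = 0.
Here (a, b, c, d) = (0.6336, 0.3139, -0.6336i, -0.3139i): ad − bc = (0.6336)(-0.3139i) − (0.3139)(-0.6336i) = 0, so the state is separable.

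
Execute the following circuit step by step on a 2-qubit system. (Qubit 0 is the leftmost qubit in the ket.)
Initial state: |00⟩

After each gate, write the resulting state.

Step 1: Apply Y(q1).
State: i|01⟩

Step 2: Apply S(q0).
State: i|01⟩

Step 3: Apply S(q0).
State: i|01⟩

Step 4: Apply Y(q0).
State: -|11⟩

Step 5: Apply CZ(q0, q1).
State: |11⟩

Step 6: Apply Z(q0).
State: -|11⟩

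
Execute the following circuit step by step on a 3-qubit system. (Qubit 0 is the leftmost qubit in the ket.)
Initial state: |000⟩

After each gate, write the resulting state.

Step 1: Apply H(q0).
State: 1/√2|000⟩ + 1/√2|100⟩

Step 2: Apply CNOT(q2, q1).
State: 1/√2|000⟩ + 1/√2|100⟩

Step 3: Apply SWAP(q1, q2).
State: 1/√2|000⟩ + 1/√2|100⟩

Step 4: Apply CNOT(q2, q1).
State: 1/√2|000⟩ + 1/√2|100⟩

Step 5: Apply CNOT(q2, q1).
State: 1/√2|000⟩ + 1/√2|100⟩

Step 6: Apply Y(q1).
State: (1/√2)i|010⟩ + (1/√2)i|110⟩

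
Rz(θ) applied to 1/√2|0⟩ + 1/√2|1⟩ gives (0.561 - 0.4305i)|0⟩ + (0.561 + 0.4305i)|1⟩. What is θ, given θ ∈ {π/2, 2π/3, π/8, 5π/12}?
5π/12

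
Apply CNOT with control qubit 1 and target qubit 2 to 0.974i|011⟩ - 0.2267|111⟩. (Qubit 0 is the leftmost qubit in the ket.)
0.974i|010⟩ - 0.2267|110⟩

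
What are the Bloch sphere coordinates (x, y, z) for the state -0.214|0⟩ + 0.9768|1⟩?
(-0.4181, 0, -0.9083)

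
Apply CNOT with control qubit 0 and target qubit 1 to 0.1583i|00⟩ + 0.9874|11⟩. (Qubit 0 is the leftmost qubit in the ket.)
0.1583i|00⟩ + 0.9874|10⟩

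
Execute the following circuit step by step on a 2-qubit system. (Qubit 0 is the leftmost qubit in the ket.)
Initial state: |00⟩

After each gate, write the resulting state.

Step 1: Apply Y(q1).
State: i|01⟩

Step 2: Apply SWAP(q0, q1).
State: i|10⟩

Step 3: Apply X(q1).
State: i|11⟩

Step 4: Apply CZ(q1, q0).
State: -i|11⟩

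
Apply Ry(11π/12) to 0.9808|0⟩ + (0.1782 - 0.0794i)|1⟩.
(-0.04866 + 0.07872i)|0⟩ + (0.9957 - 0.01036i)|1⟩

Ry(11π/12) = [[cos(θ/2), −sin(θ/2)], [sin(θ/2), cos(θ/2)]]; θ = 11π/12, cos(θ/2) ≈ 0.130526, sin(θ/2) ≈ 0.991445.
With a = amp(|0⟩) = 0.9808 and b = amp(|1⟩) = (0.1782 - 0.0794i):
new amp(|0⟩) = (0.130526)·a + (-0.991445)·b = (-0.04866 + 0.07872i)
new amp(|1⟩) = (0.991445)·a + (0.130526)·b = (0.9957 - 0.01036i)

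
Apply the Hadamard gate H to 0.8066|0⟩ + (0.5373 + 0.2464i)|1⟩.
(0.9503 + 0.1742i)|0⟩ + (0.1904 - 0.1742i)|1⟩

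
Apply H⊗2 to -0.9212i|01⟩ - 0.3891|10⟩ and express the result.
(-0.1946 - 0.4606i)|00⟩ + (-0.1946 + 0.4606i)|01⟩ + (0.1946 - 0.4606i)|10⟩ + (0.1946 + 0.4606i)|11⟩

H⊗2 gives amp(|y⟩) = (1/2) Σ_x (−1)^(x·y) amp(|x⟩), where x·y is the number of positions in which both x and y have a 1.
|00⟩: (-0.9212i - 0.3891)/2 = (-0.1946 - 0.4606i)
|01⟩: (0.9212i - 0.3891)/2 = (-0.1946 + 0.4606i)
|10⟩: (-0.9212i + 0.3891)/2 = (0.1946 - 0.4606i)
|11⟩: (0.9212i + 0.3891)/2 = (0.1946 + 0.4606i)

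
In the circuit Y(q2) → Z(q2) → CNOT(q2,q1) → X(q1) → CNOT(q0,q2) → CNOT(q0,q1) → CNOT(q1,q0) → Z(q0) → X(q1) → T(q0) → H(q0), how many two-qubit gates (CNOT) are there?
4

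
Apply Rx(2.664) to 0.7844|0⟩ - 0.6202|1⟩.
(0.1855 + 0.6026i)|0⟩ + (-0.1467 - 0.7621i)|1⟩

Rx(2.664) = [[cos(θ/2), −i·sin(θ/2)], [−i·sin(θ/2), cos(θ/2)]]; θ = 2.664, cos(θ/2) ≈ 0.236533, sin(θ/2) ≈ 0.971623.
With a = amp(|0⟩) = 0.7844 and b = amp(|1⟩) = -0.6202:
new amp(|0⟩) = (0.236533)·a + (-0.971623i)·b = (0.1855 + 0.6026i)
new amp(|1⟩) = (-0.971623i)·a + (0.236533)·b = (-0.1467 - 0.7621i)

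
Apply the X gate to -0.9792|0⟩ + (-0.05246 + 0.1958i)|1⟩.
(-0.05246 + 0.1958i)|0⟩ - 0.9792|1⟩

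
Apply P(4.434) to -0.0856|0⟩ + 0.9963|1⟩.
-0.0856|0⟩ + (-0.2738 - 0.9579i)|1⟩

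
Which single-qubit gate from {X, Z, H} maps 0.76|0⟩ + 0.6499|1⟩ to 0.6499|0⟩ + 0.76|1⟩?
X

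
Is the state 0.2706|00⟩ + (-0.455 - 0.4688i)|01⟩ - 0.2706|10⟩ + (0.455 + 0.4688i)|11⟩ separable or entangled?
Separable

Writing the state as a|00⟩ + b|01⟩ + c|10⟩ + d|11⟩, it is a product state iff ad − bc = 0.
Here (a, b, c, d) = (0.2706, (-0.455 - 0.4688i), -0.2706, (0.455 + 0.4688i)): ad − bc = (0.2706)(0.455 + 0.4688i) − (-0.455 - 0.4688i)(-0.2706) = 0, so the state is separable.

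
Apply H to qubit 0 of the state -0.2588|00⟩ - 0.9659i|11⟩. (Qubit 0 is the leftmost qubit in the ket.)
-0.183|00⟩ - 0.683i|01⟩ - 0.183|10⟩ + 0.683i|11⟩

H on qubit 0 mixes each pair of kets that differ only in qubit 0: amplitudes (a, b) of (|…0…⟩, |…1…⟩) become ((a + b)/√2, (a − b)/√2). Kets absent from the input have amplitude 0.
(|00⟩, |10⟩): (a, b) = (-0.2588, 0) → (-0.183, -0.183)
(|01⟩, |11⟩): (a, b) = (0, -0.9659i) → (-0.683i, 0.683i)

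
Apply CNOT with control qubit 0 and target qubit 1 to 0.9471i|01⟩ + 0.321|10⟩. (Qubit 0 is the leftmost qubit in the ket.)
0.9471i|01⟩ + 0.321|11⟩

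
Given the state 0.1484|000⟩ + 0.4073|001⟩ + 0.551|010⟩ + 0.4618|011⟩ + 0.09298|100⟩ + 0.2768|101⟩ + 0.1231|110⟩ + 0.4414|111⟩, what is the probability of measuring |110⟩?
0.01515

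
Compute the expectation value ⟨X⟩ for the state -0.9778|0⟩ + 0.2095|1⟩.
-0.4097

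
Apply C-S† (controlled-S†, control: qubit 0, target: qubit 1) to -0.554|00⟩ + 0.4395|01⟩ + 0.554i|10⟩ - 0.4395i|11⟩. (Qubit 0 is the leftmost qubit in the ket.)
-0.554|00⟩ + 0.4395|01⟩ + 0.554i|10⟩ - 0.4395|11⟩

C-S† leaves the control-|0⟩ kets |00⟩, |01⟩ unchanged and applies S† to qubit 1 on the control-|1⟩ pair (|10⟩, |11⟩).
S† = [[1, 0], [0, -i]].
With a = amp(|10⟩) = 0.554i and b = amp(|11⟩) = -0.4395i:
new amp(|10⟩) = (1)·a = 0.554i
new amp(|11⟩) = (-i)·b = -0.4395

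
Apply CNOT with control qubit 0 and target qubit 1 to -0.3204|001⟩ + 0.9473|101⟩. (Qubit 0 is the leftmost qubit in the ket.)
-0.3204|001⟩ + 0.9473|111⟩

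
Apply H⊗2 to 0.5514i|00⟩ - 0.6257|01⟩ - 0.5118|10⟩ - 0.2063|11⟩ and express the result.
(-0.6719 + 0.2757i)|00⟩ + (0.1601 + 0.2757i)|01⟩ + (0.0462 + 0.2757i)|10⟩ + (0.4656 + 0.2757i)|11⟩

H⊗2 gives amp(|y⟩) = (1/2) Σ_x (−1)^(x·y) amp(|x⟩), where x·y is the number of positions in which both x and y have a 1.
|00⟩: (0.5514i - 0.6257 - 0.5118 - 0.2063)/2 = (-0.6719 + 0.2757i)
|01⟩: (0.5514i + 0.6257 - 0.5118 + 0.2063)/2 = (0.1601 + 0.2757i)
|10⟩: (0.5514i - 0.6257 + 0.5118 + 0.2063)/2 = (0.0462 + 0.2757i)
|11⟩: (0.5514i + 0.6257 + 0.5118 - 0.2063)/2 = (0.4656 + 0.2757i)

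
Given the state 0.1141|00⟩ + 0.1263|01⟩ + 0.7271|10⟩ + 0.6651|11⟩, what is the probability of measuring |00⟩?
0.01302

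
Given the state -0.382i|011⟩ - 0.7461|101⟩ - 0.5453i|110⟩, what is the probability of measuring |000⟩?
0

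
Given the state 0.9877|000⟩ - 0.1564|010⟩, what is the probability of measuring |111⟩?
0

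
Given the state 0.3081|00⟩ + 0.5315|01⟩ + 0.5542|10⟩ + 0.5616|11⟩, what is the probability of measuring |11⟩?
0.3154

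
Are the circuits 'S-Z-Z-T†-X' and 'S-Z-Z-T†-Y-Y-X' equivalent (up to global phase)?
Yes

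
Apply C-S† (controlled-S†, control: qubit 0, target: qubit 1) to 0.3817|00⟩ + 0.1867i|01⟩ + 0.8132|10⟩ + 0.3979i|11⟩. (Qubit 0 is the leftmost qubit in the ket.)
0.3817|00⟩ + 0.1867i|01⟩ + 0.8132|10⟩ + 0.3979|11⟩

C-S† leaves the control-|0⟩ kets |00⟩, |01⟩ unchanged and applies S† to qubit 1 on the control-|1⟩ pair (|10⟩, |11⟩).
S† = [[1, 0], [0, -i]].
With a = amp(|10⟩) = 0.8132 and b = amp(|11⟩) = 0.3979i:
new amp(|10⟩) = (1)·a = 0.8132
new amp(|11⟩) = (-i)·b = 0.3979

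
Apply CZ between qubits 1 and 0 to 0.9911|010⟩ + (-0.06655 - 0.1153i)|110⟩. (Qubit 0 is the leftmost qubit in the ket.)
0.9911|010⟩ + (0.06655 + 0.1153i)|110⟩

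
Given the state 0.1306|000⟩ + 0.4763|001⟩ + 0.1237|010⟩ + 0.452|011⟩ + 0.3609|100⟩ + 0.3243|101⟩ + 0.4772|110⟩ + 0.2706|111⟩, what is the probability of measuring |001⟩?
0.2269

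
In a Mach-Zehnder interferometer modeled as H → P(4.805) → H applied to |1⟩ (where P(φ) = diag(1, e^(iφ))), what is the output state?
(0.4538 + 0.4979i)|0⟩ + (0.5462 - 0.4979i)|1⟩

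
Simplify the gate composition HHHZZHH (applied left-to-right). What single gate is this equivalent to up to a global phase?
H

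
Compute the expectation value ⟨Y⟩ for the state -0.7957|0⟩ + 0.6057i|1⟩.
-0.9639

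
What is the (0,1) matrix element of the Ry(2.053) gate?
-0.8555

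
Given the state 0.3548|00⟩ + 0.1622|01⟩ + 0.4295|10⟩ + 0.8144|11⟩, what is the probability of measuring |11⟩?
0.6632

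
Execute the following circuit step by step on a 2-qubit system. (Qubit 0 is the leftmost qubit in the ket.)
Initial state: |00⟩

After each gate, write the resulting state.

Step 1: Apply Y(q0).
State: i|10⟩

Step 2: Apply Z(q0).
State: -i|10⟩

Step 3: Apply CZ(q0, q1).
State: -i|10⟩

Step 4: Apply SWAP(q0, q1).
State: -i|01⟩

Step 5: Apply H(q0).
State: -(1/√2)i|01⟩ - (1/√2)i|11⟩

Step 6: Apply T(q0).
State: -(1/√2)i|01⟩ + (1/2 - (1/2)i)|11⟩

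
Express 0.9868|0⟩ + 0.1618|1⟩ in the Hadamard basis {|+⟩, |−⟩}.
0.8122|+⟩ + 0.5834|−⟩

With |ψ⟩ = α|0⟩ + β|1⟩, the Hadamard-basis coefficients are ⟨+|ψ⟩ = (α + β)/√2 and ⟨−|ψ⟩ = (α − β)/√2.
Here α = 0.9868, β = 0.1618: (α + β)/√2 = 0.8122, (α − β)/√2 = 0.5834.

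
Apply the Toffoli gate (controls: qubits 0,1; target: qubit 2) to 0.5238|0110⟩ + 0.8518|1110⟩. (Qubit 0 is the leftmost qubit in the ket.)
0.5238|0110⟩ + 0.8518|1100⟩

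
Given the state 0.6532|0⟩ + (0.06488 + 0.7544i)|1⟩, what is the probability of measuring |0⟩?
0.4267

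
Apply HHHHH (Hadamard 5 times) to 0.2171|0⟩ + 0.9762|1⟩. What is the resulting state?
0.8438|0⟩ - 0.5368|1⟩

H² = I, so H^5 = H: a single Hadamard. With (a, b) = (0.2171, 0.9762), H gives ((a + b)/√2, (a − b)/√2) = (0.8438, -0.5368).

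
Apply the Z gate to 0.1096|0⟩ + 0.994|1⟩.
0.1096|0⟩ - 0.994|1⟩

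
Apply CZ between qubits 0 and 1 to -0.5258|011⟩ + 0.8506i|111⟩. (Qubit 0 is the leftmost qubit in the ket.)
-0.5258|011⟩ - 0.8506i|111⟩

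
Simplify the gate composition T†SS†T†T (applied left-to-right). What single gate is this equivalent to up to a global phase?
T†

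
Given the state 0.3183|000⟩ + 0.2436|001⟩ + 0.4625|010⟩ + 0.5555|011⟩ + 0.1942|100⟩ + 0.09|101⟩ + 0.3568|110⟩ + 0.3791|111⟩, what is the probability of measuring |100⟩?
0.03771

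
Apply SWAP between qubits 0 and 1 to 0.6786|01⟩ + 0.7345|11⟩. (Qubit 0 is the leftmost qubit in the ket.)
0.6786|10⟩ + 0.7345|11⟩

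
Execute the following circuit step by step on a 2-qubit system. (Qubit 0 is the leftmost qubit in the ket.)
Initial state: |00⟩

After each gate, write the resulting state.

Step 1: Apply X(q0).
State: |10⟩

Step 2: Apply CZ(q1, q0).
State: |10⟩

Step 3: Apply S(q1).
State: |10⟩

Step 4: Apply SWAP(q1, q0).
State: |01⟩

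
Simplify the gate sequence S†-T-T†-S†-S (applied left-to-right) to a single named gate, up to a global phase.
S†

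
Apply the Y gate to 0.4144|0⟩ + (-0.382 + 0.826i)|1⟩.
(0.826 + 0.382i)|0⟩ + 0.4144i|1⟩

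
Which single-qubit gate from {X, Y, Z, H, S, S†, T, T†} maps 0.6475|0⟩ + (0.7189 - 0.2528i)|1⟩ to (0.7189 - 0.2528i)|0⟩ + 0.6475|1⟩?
X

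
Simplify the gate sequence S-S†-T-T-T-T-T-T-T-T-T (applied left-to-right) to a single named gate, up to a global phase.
T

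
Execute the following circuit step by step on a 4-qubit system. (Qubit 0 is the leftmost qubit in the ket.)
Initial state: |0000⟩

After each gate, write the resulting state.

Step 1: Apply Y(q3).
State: i|0001⟩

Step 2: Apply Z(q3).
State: -i|0001⟩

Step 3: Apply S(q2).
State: -i|0001⟩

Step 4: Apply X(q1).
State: -i|0101⟩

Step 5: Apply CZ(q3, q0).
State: -i|0101⟩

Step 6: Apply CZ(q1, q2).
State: -i|0101⟩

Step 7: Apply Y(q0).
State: |1101⟩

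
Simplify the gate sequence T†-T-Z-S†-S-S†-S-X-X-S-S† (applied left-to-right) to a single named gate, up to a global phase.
Z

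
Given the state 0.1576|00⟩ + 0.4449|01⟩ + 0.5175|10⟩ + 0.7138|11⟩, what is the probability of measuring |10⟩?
0.2678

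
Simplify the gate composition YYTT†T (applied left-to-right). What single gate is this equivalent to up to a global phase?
T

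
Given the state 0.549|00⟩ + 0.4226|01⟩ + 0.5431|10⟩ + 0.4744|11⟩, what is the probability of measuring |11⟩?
0.2251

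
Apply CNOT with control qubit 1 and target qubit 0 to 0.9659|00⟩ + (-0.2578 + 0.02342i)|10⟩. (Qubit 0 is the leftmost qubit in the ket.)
0.9659|00⟩ + (-0.2578 + 0.02342i)|10⟩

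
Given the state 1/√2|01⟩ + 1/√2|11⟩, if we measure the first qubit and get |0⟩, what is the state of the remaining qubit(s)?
|1⟩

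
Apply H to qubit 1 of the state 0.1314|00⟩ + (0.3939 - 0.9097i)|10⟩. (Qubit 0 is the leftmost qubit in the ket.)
0.09291|00⟩ + 0.09291|01⟩ + (0.2785 - 0.6433i)|10⟩ + (0.2785 - 0.6433i)|11⟩

H on qubit 1 mixes each pair of kets that differ only in qubit 1: amplitudes (a, b) of (|…0…⟩, |…1…⟩) become ((a + b)/√2, (a − b)/√2). Kets absent from the input have amplitude 0.
(|00⟩, |01⟩): (a, b) = (0.1314, 0) → (0.09291, 0.09291)
(|10⟩, |11⟩): (a, b) = ((0.3939 - 0.9097i), 0) → ((0.2785 - 0.6433i), (0.2785 - 0.6433i))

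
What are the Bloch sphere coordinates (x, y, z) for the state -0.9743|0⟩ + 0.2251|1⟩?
(-0.4386, 0, 0.8986)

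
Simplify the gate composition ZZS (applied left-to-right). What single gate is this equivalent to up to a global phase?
S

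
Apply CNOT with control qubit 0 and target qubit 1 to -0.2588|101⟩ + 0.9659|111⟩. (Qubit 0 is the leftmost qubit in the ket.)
0.9659|101⟩ - 0.2588|111⟩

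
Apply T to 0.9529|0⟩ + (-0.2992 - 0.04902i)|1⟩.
0.9529|0⟩ + (-0.1769 - 0.2462i)|1⟩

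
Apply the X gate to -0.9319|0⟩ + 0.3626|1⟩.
0.3626|0⟩ - 0.9319|1⟩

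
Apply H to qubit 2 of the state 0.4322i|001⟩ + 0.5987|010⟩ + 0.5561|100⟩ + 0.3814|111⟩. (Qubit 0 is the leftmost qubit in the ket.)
0.3056i|000⟩ - 0.3056i|001⟩ + 0.4233|010⟩ + 0.4233|011⟩ + 0.3932|100⟩ + 0.3932|101⟩ + 0.2697|110⟩ - 0.2697|111⟩

H on qubit 2 mixes each pair of kets that differ only in qubit 2: amplitudes (a, b) of (|…0…⟩, |…1…⟩) become ((a + b)/√2, (a − b)/√2). Kets absent from the input have amplitude 0.
(|000⟩, |001⟩): (a, b) = (0, 0.4322i) → (0.3056i, -0.3056i)
(|010⟩, |011⟩): (a, b) = (0.5987, 0) → (0.4233, 0.4233)
(|100⟩, |101⟩): (a, b) = (0.5561, 0) → (0.3932, 0.3932)
(|110⟩, |111⟩): (a, b) = (0, 0.3814) → (0.2697, -0.2697)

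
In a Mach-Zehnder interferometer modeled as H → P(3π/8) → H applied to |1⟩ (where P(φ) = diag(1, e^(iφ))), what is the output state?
(0.3087 - 0.4619i)|0⟩ + (0.6913 + 0.4619i)|1⟩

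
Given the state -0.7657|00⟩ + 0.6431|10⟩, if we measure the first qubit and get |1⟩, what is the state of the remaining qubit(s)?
|0⟩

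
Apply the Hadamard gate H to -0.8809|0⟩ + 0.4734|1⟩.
-0.2881|0⟩ - 0.9576|1⟩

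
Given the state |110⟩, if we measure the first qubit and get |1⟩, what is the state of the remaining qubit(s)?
|10⟩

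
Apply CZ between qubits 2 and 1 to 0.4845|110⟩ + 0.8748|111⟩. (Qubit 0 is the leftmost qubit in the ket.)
0.4845|110⟩ - 0.8748|111⟩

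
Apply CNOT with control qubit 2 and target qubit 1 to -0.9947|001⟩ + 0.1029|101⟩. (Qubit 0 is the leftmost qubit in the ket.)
-0.9947|011⟩ + 0.1029|111⟩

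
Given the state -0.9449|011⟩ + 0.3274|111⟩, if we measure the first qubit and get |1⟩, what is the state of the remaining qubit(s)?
|11⟩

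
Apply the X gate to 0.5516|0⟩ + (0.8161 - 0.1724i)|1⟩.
(0.8161 - 0.1724i)|0⟩ + 0.5516|1⟩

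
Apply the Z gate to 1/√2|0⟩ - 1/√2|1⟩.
1/√2|0⟩ + 1/√2|1⟩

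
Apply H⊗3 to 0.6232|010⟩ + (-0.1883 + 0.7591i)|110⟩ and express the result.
(0.1538 + 0.2684i)|000⟩ + (0.1538 + 0.2684i)|001⟩ + (-0.1538 - 0.2684i)|010⟩ + (-0.1538 - 0.2684i)|011⟩ + (0.2869 - 0.2684i)|100⟩ + (0.2869 - 0.2684i)|101⟩ + (-0.2869 + 0.2684i)|110⟩ + (-0.2869 + 0.2684i)|111⟩

H⊗3 gives amp(|y⟩) = (1/2√2) Σ_x (−1)^(x·y) amp(|x⟩), where x·y is the number of positions in which both x and y have a 1.
|000⟩: (0.6232 + (-0.1883 + 0.7591i))/(2√2) = (0.1538 + 0.2684i)
|001⟩: (0.6232 + (-0.1883 + 0.7591i))/(2√2) = (0.1538 + 0.2684i)
|010⟩: (-0.6232 - (-0.1883 + 0.7591i))/(2√2) = (-0.1538 - 0.2684i)
|011⟩: (-0.6232 - (-0.1883 + 0.7591i))/(2√2) = (-0.1538 - 0.2684i)
|100⟩: (0.6232 - (-0.1883 + 0.7591i))/(2√2) = (0.2869 - 0.2684i)
|101⟩: (0.6232 - (-0.1883 + 0.7591i))/(2√2) = (0.2869 - 0.2684i)
|110⟩: (-0.6232 + (-0.1883 + 0.7591i))/(2√2) = (-0.2869 + 0.2684i)
|111⟩: (-0.6232 + (-0.1883 + 0.7591i))/(2√2) = (-0.2869 + 0.2684i)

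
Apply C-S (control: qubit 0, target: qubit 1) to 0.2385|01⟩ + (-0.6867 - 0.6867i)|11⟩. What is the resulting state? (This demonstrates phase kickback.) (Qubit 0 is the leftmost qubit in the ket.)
0.2385|01⟩ + (0.6867 - 0.6867i)|11⟩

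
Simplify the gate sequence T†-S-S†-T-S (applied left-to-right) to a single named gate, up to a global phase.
S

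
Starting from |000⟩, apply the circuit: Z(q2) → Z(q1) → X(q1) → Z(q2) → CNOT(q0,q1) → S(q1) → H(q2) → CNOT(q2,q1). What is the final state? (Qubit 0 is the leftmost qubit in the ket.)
(1/√2)i|001⟩ + (1/√2)i|010⟩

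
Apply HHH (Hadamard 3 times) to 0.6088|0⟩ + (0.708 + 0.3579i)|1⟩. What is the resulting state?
(0.9311 + 0.2531i)|0⟩ + (-0.07014 - 0.2531i)|1⟩

H² = I, so H^3 = H: a single Hadamard. With (a, b) = (0.6088, (0.708 + 0.3579i)), H gives ((a + b)/√2, (a − b)/√2) = ((0.9311 + 0.2531i), (-0.07014 - 0.2531i)).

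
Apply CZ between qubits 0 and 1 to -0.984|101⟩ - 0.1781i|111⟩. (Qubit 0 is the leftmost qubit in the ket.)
-0.984|101⟩ + 0.1781i|111⟩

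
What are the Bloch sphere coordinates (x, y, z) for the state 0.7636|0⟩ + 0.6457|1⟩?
(0.9861, 0, 0.1662)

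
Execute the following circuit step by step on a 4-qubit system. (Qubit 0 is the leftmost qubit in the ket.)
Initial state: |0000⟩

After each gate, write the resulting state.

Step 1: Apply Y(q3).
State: i|0001⟩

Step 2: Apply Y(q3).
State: |0000⟩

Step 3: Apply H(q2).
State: 1/√2|0000⟩ + 1/√2|0010⟩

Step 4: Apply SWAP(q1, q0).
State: 1/√2|0000⟩ + 1/√2|0010⟩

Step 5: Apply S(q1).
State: 1/√2|0000⟩ + 1/√2|0010⟩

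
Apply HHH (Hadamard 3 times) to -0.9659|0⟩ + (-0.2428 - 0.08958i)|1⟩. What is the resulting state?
(-0.8547 - 0.06334i)|0⟩ + (-0.5113 + 0.06334i)|1⟩

H² = I, so H^3 = H: a single Hadamard. With (a, b) = (-0.9659, (-0.2428 - 0.08958i)), H gives ((a + b)/√2, (a − b)/√2) = ((-0.8547 - 0.06334i), (-0.5113 + 0.06334i)).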